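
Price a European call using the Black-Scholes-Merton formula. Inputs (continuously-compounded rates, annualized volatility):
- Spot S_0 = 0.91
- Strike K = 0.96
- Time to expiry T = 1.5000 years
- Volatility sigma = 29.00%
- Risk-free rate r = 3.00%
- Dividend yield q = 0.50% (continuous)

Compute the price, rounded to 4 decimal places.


Answer: Price = 0.1212

Derivation:
d1 = (ln(S/K) + (r - q + 0.5*sigma^2) * T) / (sigma * sqrt(T)) = 0.13257178
d2 = d1 - sigma * sqrt(T) = -0.22260424
exp(-rT) = 0.95599748; exp(-qT) = 0.99252805
C = S_0 * exp(-qT) * N(d1) - K * exp(-rT) * N(d2)
N(d1) = 0.55273397; N(d2) = 0.41192177
C = 0.9100 * 0.99252805 * 0.55273397 - 0.9600 * 0.95599748 * 0.41192177 = 0.1212


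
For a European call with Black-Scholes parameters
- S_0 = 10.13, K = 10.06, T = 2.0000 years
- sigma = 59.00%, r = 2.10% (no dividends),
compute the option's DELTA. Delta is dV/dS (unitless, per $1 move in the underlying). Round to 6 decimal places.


d1 = 0.4758399023; d2 = -0.3585460995
phi(d1) = 0.3562400992; exp(-qT) = 1.0000000000; exp(-rT) = 0.9588697806
N(d1) = 0.6829057800
Delta = exp(-qT) * N(d1) = 1.0000000000 * 0.6829057800 = 0.682906

Answer: Delta = 0.682906


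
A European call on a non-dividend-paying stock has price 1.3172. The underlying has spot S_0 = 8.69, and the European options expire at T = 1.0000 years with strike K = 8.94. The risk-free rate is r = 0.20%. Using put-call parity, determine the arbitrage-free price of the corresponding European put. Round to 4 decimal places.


Put-call parity: C - P = S_0 * exp(-qT) - K * exp(-rT).
S_0 * exp(-qT) = 8.6900 * 1.00000000 = 8.69000000
K * exp(-rT) = 8.9400 * 0.99800200 = 8.92213787
P = C - S*exp(-qT) + K*exp(-rT)
P = 1.3172 - 8.69000000 + 8.92213787 = 1.5493

Answer: Put price = 1.5493


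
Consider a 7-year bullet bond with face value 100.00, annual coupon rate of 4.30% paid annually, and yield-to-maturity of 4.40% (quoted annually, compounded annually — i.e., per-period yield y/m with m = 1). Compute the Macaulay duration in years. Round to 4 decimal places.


Coupon per period c = face * coupon_rate / m = 4.300000
Periods per year m = 1; per-period yield y/m = 0.044000
Number of cashflows N = 7
Cashflows (t years, CF_t, discount factor 1/(1+y/m)^(m*t), PV):
  t = 1.0000: CF_t = 4.300000, DF = 0.957854, PV = 4.118774
  t = 2.0000: CF_t = 4.300000, DF = 0.917485, PV = 3.945186
  t = 3.0000: CF_t = 4.300000, DF = 0.878817, PV = 3.778914
  t = 4.0000: CF_t = 4.300000, DF = 0.841779, PV = 3.619649
  t = 5.0000: CF_t = 4.300000, DF = 0.806302, PV = 3.467097
  t = 6.0000: CF_t = 4.300000, DF = 0.772320, PV = 3.320974
  t = 7.0000: CF_t = 104.300000, DF = 0.739770, PV = 77.157974
Price P = sum_t PV_t = 99.408567
Macaulay numerator sum_t t * PV_t:
  t * PV_t at t = 1.0000: 4.118774
  t * PV_t at t = 2.0000: 7.890372
  t * PV_t at t = 3.0000: 11.336741
  t * PV_t at t = 4.0000: 14.478596
  t * PV_t at t = 5.0000: 17.335484
  t * PV_t at t = 6.0000: 19.925843
  t * PV_t at t = 7.0000: 540.105821
Macaulay duration D = (sum_t t * PV_t) / P = 615.191630 / 99.408567 = 6.188517

Answer: Macaulay duration = 6.1885 years


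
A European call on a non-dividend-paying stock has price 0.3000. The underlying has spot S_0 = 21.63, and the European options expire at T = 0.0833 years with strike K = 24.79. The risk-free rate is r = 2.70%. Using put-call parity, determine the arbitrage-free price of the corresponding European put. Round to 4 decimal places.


Answer: Put price = 3.4043

Derivation:
Put-call parity: C - P = S_0 * exp(-qT) - K * exp(-rT).
S_0 * exp(-qT) = 21.6300 * 1.00000000 = 21.63000000
K * exp(-rT) = 24.7900 * 0.99775343 = 24.73430746
P = C - S*exp(-qT) + K*exp(-rT)
P = 0.3000 - 21.63000000 + 24.73430746 = 3.4043


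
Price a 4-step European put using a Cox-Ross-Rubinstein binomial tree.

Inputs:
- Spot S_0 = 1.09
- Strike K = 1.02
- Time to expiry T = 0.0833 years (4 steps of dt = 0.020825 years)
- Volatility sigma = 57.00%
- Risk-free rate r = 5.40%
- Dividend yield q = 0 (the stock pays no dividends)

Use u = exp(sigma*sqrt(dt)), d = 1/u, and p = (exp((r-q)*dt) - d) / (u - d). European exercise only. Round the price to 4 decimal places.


dt = T/N = 0.020825
u = exp(sigma*sqrt(dt)) = 1.085734; d = 1/u = 0.921036
p = (exp((r-q)*dt) - d) / (u - d) = 0.486279
Discount per step: exp(-r*dt) = 0.998876
Stock lattice S(k, i) with i counting down-moves:
  k=0: S(0,0) = 1.0900
  k=1: S(1,0) = 1.1834; S(1,1) = 1.0039
  k=2: S(2,0) = 1.2849; S(2,1) = 1.0900; S(2,2) = 0.9247
  k=3: S(3,0) = 1.3951; S(3,1) = 1.1834; S(3,2) = 1.0039; S(3,3) = 0.8516
  k=4: S(4,0) = 1.5147; S(4,1) = 1.2849; S(4,2) = 1.0900; S(4,3) = 0.9247; S(4,4) = 0.7844
Terminal payoffs V(N, i) = max(K - S_T, 0):
  V(4,0) = 0.000000; V(4,1) = 0.000000; V(4,2) = 0.000000; V(4,3) = 0.095345; V(4,4) = 0.235608
Backward induction: V(k, i) = exp(-r*dt) * [p * V(k+1, i) + (1-p) * V(k+1, i+1)].
  V(3,0) = exp(-r*dt) * [p*0.000000 + (1-p)*0.000000] = 0.000000
  V(3,1) = exp(-r*dt) * [p*0.000000 + (1-p)*0.000000] = 0.000000
  V(3,2) = exp(-r*dt) * [p*0.000000 + (1-p)*0.095345] = 0.048925
  V(3,3) = exp(-r*dt) * [p*0.095345 + (1-p)*0.235608] = 0.167213
  V(2,0) = exp(-r*dt) * [p*0.000000 + (1-p)*0.000000] = 0.000000
  V(2,1) = exp(-r*dt) * [p*0.000000 + (1-p)*0.048925] = 0.025106
  V(2,2) = exp(-r*dt) * [p*0.048925 + (1-p)*0.167213] = 0.109569
  V(1,0) = exp(-r*dt) * [p*0.000000 + (1-p)*0.025106] = 0.012883
  V(1,1) = exp(-r*dt) * [p*0.025106 + (1-p)*0.109569] = 0.068419
  V(0,0) = exp(-r*dt) * [p*0.012883 + (1-p)*0.068419] = 0.041366

Answer: Price = V(0,0) = 0.0414


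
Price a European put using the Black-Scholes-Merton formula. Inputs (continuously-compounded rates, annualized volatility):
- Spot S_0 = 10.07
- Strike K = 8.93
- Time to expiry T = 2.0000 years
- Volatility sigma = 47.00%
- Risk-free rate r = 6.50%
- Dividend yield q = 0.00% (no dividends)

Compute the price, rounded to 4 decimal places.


Answer: Price = 1.3737

Derivation:
d1 = (ln(S/K) + (r - q + 0.5*sigma^2) * T) / (sigma * sqrt(T)) = 0.70867793
d2 = d1 - sigma * sqrt(T) = 0.04399756
exp(-rT) = 0.87809543; exp(-qT) = 1.00000000
P = K * exp(-rT) * N(-d2) - S_0 * exp(-qT) * N(-d1)
N(-d1) = 0.23926218; N(-d2) = 0.48245318
P = 8.9300 * 0.87809543 * 0.48245318 - 10.0700 * 1.00000000 * 0.23926218 = 1.3737


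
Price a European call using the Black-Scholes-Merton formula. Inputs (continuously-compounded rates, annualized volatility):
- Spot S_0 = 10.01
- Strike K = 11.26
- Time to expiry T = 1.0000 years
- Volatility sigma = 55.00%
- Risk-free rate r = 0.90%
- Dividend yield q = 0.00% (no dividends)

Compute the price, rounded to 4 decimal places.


Answer: Price = 1.7624

Derivation:
d1 = (ln(S/K) + (r - q + 0.5*sigma^2) * T) / (sigma * sqrt(T)) = 0.07741449
d2 = d1 - sigma * sqrt(T) = -0.47258551
exp(-rT) = 0.99104038; exp(-qT) = 1.00000000
C = S_0 * exp(-qT) * N(d1) - K * exp(-rT) * N(d2)
N(d1) = 0.53085309; N(d2) = 0.31825446
C = 10.0100 * 1.00000000 * 0.53085309 - 11.2600 * 0.99104038 * 0.31825446 = 1.7624


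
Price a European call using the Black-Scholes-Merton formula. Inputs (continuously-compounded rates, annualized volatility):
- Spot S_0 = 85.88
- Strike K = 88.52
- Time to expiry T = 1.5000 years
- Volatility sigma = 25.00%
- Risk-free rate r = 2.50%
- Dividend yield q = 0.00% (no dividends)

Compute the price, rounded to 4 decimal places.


Answer: Price = 10.7238

Derivation:
d1 = (ln(S/K) + (r - q + 0.5*sigma^2) * T) / (sigma * sqrt(T)) = 0.17668156
d2 = d1 - sigma * sqrt(T) = -0.12950466
exp(-rT) = 0.96319442; exp(-qT) = 1.00000000
C = S_0 * exp(-qT) * N(d1) - K * exp(-rT) * N(d2)
N(d1) = 0.57012074; N(d2) = 0.44847917
C = 85.8800 * 1.00000000 * 0.57012074 - 88.5200 * 0.96319442 * 0.44847917 = 10.7238


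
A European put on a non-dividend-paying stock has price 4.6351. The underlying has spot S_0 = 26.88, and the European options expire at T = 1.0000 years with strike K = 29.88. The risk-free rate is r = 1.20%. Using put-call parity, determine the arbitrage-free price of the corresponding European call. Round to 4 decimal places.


Put-call parity: C - P = S_0 * exp(-qT) - K * exp(-rT).
S_0 * exp(-qT) = 26.8800 * 1.00000000 = 26.88000000
K * exp(-rT) = 29.8800 * 0.98807171 = 29.52358278
C = P + S*exp(-qT) - K*exp(-rT)
C = 4.6351 + 26.88000000 - 29.52358278 = 1.9915

Answer: Call price = 1.9915


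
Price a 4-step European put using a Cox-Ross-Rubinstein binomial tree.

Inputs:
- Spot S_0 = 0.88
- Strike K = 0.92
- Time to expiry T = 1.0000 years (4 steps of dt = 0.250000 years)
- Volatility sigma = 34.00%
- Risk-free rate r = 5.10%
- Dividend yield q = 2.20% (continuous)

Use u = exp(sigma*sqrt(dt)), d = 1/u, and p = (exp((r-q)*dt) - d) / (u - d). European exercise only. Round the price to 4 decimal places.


dt = T/N = 0.250000
u = exp(sigma*sqrt(dt)) = 1.185305; d = 1/u = 0.843665
p = (exp((r-q)*dt) - d) / (u - d) = 0.478900
Discount per step: exp(-r*dt) = 0.987331
Stock lattice S(k, i) with i counting down-moves:
  k=0: S(0,0) = 0.8800
  k=1: S(1,0) = 1.0431; S(1,1) = 0.7424
  k=2: S(2,0) = 1.2364; S(2,1) = 0.8800; S(2,2) = 0.6264
  k=3: S(3,0) = 1.4655; S(3,1) = 1.0431; S(3,2) = 0.7424; S(3,3) = 0.5284
  k=4: S(4,0) = 1.7370; S(4,1) = 1.2364; S(4,2) = 0.8800; S(4,3) = 0.6264; S(4,4) = 0.4458
Terminal payoffs V(N, i) = max(K - S_T, 0):
  V(4,0) = 0.000000; V(4,1) = 0.000000; V(4,2) = 0.040000; V(4,3) = 0.293642; V(4,4) = 0.474177
Backward induction: V(k, i) = exp(-r*dt) * [p * V(k+1, i) + (1-p) * V(k+1, i+1)].
  V(3,0) = exp(-r*dt) * [p*0.000000 + (1-p)*0.000000] = 0.000000
  V(3,1) = exp(-r*dt) * [p*0.000000 + (1-p)*0.040000] = 0.020580
  V(3,2) = exp(-r*dt) * [p*0.040000 + (1-p)*0.293642] = 0.169992
  V(3,3) = exp(-r*dt) * [p*0.293642 + (1-p)*0.474177] = 0.382807
  V(2,0) = exp(-r*dt) * [p*0.000000 + (1-p)*0.020580] = 0.010588
  V(2,1) = exp(-r*dt) * [p*0.020580 + (1-p)*0.169992] = 0.097191
  V(2,2) = exp(-r*dt) * [p*0.169992 + (1-p)*0.382807] = 0.277331
  V(1,0) = exp(-r*dt) * [p*0.010588 + (1-p)*0.097191] = 0.055011
  V(1,1) = exp(-r*dt) * [p*0.097191 + (1-p)*0.277331] = 0.188641
  V(0,0) = exp(-r*dt) * [p*0.055011 + (1-p)*0.188641] = 0.123067

Answer: Price = V(0,0) = 0.1231


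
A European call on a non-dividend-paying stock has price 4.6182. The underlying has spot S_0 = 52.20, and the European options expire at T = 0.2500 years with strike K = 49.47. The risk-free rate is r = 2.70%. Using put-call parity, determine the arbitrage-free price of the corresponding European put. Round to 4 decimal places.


Put-call parity: C - P = S_0 * exp(-qT) - K * exp(-rT).
S_0 * exp(-qT) = 52.2000 * 1.00000000 = 52.20000000
K * exp(-rT) = 49.4700 * 0.99327273 = 49.13720196
P = C - S*exp(-qT) + K*exp(-rT)
P = 4.6182 - 52.20000000 + 49.13720196 = 1.5554

Answer: Put price = 1.5554


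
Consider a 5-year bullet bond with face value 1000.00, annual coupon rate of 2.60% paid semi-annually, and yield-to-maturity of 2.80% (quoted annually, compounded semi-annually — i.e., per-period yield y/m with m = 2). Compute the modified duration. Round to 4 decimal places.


Answer: Modified duration = 4.6541

Derivation:
Coupon per period c = face * coupon_rate / m = 13.000000
Periods per year m = 2; per-period yield y/m = 0.014000
Number of cashflows N = 10
Cashflows (t years, CF_t, discount factor 1/(1+y/m)^(m*t), PV):
  t = 0.5000: CF_t = 13.000000, DF = 0.986193, PV = 12.820513
  t = 1.0000: CF_t = 13.000000, DF = 0.972577, PV = 12.643504
  t = 1.5000: CF_t = 13.000000, DF = 0.959149, PV = 12.468939
  t = 2.0000: CF_t = 13.000000, DF = 0.945906, PV = 12.296784
  t = 2.5000: CF_t = 13.000000, DF = 0.932847, PV = 12.127006
  t = 3.0000: CF_t = 13.000000, DF = 0.919967, PV = 11.959572
  t = 3.5000: CF_t = 13.000000, DF = 0.907265, PV = 11.794449
  t = 4.0000: CF_t = 13.000000, DF = 0.894739, PV = 11.631607
  t = 4.5000: CF_t = 13.000000, DF = 0.882386, PV = 11.471013
  t = 5.0000: CF_t = 1013.000000, DF = 0.870203, PV = 881.515383
Price P = sum_t PV_t = 990.728768
First compute Macaulay numerator sum_t t * PV_t:
  t * PV_t at t = 0.5000: 6.410256
  t * PV_t at t = 1.0000: 12.643504
  t * PV_t at t = 1.5000: 18.703408
  t * PV_t at t = 2.0000: 24.593567
  t * PV_t at t = 2.5000: 30.317514
  t * PV_t at t = 3.0000: 35.878715
  t * PV_t at t = 3.5000: 41.280572
  t * PV_t at t = 4.0000: 46.526427
  t * PV_t at t = 4.5000: 51.619557
  t * PV_t at t = 5.0000: 4407.576915
Macaulay duration D = 4675.550435 / 990.728768 = 4.719304
Modified duration = D / (1 + y/m) = 4.719304 / (1 + 0.014000) = 4.654146


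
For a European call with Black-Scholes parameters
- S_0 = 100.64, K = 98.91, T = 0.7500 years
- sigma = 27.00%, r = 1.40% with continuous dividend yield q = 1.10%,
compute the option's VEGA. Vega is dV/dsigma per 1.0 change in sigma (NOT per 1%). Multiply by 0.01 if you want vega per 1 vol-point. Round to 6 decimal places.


d1 = 0.2006910044; d2 = -0.0331358546
phi(d1) = 0.3909885619; exp(-qT) = 0.9917839379; exp(-rT) = 0.9895549326
Vega = S * exp(-qT) * phi(d1) * sqrt(T) = 100.6400 * 0.9917839379 * 0.3909885619 * 0.8660254038 = 33.797329

Answer: Vega = 33.797329


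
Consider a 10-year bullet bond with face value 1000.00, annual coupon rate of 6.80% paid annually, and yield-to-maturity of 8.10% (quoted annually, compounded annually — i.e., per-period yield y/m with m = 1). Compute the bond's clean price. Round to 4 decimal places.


Answer: Price = 913.1610

Derivation:
Coupon per period c = face * coupon_rate / m = 68.000000
Periods per year m = 1; per-period yield y/m = 0.081000
Number of cashflows N = 10
Cashflows (t years, CF_t, discount factor 1/(1+y/m)^(m*t), PV):
  t = 1.0000: CF_t = 68.000000, DF = 0.925069, PV = 62.904718
  t = 2.0000: CF_t = 68.000000, DF = 0.855753, PV = 58.191228
  t = 3.0000: CF_t = 68.000000, DF = 0.791631, PV = 53.830924
  t = 4.0000: CF_t = 68.000000, DF = 0.732314, PV = 49.797339
  t = 5.0000: CF_t = 68.000000, DF = 0.677441, PV = 46.065994
  t = 6.0000: CF_t = 68.000000, DF = 0.626680, PV = 42.614240
  t = 7.0000: CF_t = 68.000000, DF = 0.579722, PV = 39.421129
  t = 8.0000: CF_t = 68.000000, DF = 0.536284, PV = 36.467279
  t = 9.0000: CF_t = 68.000000, DF = 0.496099, PV = 33.734763
  t = 10.0000: CF_t = 1068.000000, DF = 0.458926, PV = 490.133417
Price P = sum_t PV_t = 913.161030


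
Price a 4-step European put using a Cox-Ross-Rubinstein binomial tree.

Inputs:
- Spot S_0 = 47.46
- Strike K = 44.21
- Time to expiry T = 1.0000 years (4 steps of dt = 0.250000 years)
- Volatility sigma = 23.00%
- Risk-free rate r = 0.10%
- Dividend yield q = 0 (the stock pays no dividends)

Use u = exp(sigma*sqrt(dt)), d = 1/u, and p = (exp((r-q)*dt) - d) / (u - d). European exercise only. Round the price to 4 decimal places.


Answer: Price = V(0,0) = 2.9059

Derivation:
dt = T/N = 0.250000
u = exp(sigma*sqrt(dt)) = 1.121873; d = 1/u = 0.891366
p = (exp((r-q)*dt) - d) / (u - d) = 0.472366
Discount per step: exp(-r*dt) = 0.999750
Stock lattice S(k, i) with i counting down-moves:
  k=0: S(0,0) = 47.4600
  k=1: S(1,0) = 53.2441; S(1,1) = 42.3042
  k=2: S(2,0) = 59.7332; S(2,1) = 47.4600; S(2,2) = 37.7086
  k=3: S(3,0) = 67.0130; S(3,1) = 53.2441; S(3,2) = 42.3042; S(3,3) = 33.6121
  k=4: S(4,0) = 75.1802; S(4,1) = 59.7332; S(4,2) = 47.4600; S(4,3) = 37.7086; S(4,4) = 29.9607
Terminal payoffs V(N, i) = max(K - S_T, 0):
  V(4,0) = 0.000000; V(4,1) = 0.000000; V(4,2) = 0.000000; V(4,3) = 6.501435; V(4,4) = 14.249278
Backward induction: V(k, i) = exp(-r*dt) * [p * V(k+1, i) + (1-p) * V(k+1, i+1)].
  V(3,0) = exp(-r*dt) * [p*0.000000 + (1-p)*0.000000] = 0.000000
  V(3,1) = exp(-r*dt) * [p*0.000000 + (1-p)*0.000000] = 0.000000
  V(3,2) = exp(-r*dt) * [p*0.000000 + (1-p)*6.501435] = 3.429519
  V(3,3) = exp(-r*dt) * [p*6.501435 + (1-p)*14.249278] = 10.586811
  V(2,0) = exp(-r*dt) * [p*0.000000 + (1-p)*0.000000] = 0.000000
  V(2,1) = exp(-r*dt) * [p*0.000000 + (1-p)*3.429519] = 1.809077
  V(2,2) = exp(-r*dt) * [p*3.429519 + (1-p)*10.586811] = 7.204146
  V(1,0) = exp(-r*dt) * [p*0.000000 + (1-p)*1.809077] = 0.954291
  V(1,1) = exp(-r*dt) * [p*1.809077 + (1-p)*7.204146] = 4.654533
  V(0,0) = exp(-r*dt) * [p*0.954291 + (1-p)*4.654533] = 2.905937


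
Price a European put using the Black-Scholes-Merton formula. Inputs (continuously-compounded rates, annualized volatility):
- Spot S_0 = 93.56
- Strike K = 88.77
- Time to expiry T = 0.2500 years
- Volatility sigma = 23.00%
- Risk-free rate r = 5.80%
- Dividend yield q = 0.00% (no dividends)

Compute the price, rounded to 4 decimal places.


d1 = (ln(S/K) + (r - q + 0.5*sigma^2) * T) / (sigma * sqrt(T)) = 0.64057988
d2 = d1 - sigma * sqrt(T) = 0.52557988
exp(-rT) = 0.98560462; exp(-qT) = 1.00000000
P = K * exp(-rT) * N(-d2) - S_0 * exp(-qT) * N(-d1)
N(-d1) = 0.26089784; N(-d2) = 0.29959007
P = 88.7700 * 0.98560462 * 0.29959007 - 93.5600 * 1.00000000 * 0.26089784 = 1.8022

Answer: Price = 1.8022


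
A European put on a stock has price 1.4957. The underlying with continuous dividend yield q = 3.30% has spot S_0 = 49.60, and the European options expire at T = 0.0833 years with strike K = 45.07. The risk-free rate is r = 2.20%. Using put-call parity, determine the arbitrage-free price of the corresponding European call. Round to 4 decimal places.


Put-call parity: C - P = S_0 * exp(-qT) - K * exp(-rT).
S_0 * exp(-qT) = 49.6000 * 0.99725487 = 49.46384179
K * exp(-rT) = 45.0700 * 0.99816908 = 44.98748035
C = P + S*exp(-qT) - K*exp(-rT)
C = 1.4957 + 49.46384179 - 44.98748035 = 5.9721

Answer: Call price = 5.9721


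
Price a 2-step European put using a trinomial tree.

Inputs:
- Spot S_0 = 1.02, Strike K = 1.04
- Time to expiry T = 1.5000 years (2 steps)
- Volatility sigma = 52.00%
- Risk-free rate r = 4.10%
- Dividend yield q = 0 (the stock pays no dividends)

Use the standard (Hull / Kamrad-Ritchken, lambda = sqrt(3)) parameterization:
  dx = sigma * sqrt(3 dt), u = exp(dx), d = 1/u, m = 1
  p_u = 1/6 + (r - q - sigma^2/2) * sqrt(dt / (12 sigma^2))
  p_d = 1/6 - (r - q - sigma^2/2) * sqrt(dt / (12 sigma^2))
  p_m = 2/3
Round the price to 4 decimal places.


Answer: Price = V(0,0) = 0.1963

Derivation:
dt = T/N = 0.750000; dx = sigma*sqrt(3*dt) = 0.780000
u = exp(dx) = 2.181472; d = 1/u = 0.458406
p_u = 0.121378, p_m = 0.666667, p_d = 0.211955
Discount per step: exp(-r*dt) = 0.969718
Stock lattice S(k, j) with j the centered position index:
  k=0: S(0,+0) = 1.0200
  k=1: S(1,-1) = 0.4676; S(1,+0) = 1.0200; S(1,+1) = 2.2251
  k=2: S(2,-2) = 0.2143; S(2,-1) = 0.4676; S(2,+0) = 1.0200; S(2,+1) = 2.2251; S(2,+2) = 4.8540
Terminal payoffs V(N, j) = max(K - S_T, 0):
  V(2,-2) = 0.825661; V(2,-1) = 0.572426; V(2,+0) = 0.020000; V(2,+1) = 0.000000; V(2,+2) = 0.000000
Backward induction: V(k, j) = exp(-r*dt) * [p_u * V(k+1, j+1) + p_m * V(k+1, j) + p_d * V(k+1, j-1)]
  V(1,-1) = exp(-r*dt) * [p_u*0.020000 + p_m*0.572426 + p_d*0.825661] = 0.542119
  V(1,+0) = exp(-r*dt) * [p_u*0.000000 + p_m*0.020000 + p_d*0.572426] = 0.130584
  V(1,+1) = exp(-r*dt) * [p_u*0.000000 + p_m*0.000000 + p_d*0.020000] = 0.004111
  V(0,+0) = exp(-r*dt) * [p_u*0.004111 + p_m*0.130584 + p_d*0.542119] = 0.196329


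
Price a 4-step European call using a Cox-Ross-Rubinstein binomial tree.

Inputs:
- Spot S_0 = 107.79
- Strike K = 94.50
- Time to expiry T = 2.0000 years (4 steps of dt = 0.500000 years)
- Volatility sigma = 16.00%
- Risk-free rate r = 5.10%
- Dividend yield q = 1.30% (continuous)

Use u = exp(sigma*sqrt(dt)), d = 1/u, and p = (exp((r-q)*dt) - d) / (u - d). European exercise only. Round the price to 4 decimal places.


Answer: Price = V(0,0) = 22.0933

Derivation:
dt = T/N = 0.500000
u = exp(sigma*sqrt(dt)) = 1.119785; d = 1/u = 0.893028
p = (exp((r-q)*dt) - d) / (u - d) = 0.556337
Discount per step: exp(-r*dt) = 0.974822
Stock lattice S(k, i) with i counting down-moves:
  k=0: S(0,0) = 107.7900
  k=1: S(1,0) = 120.7017; S(1,1) = 96.2595
  k=2: S(2,0) = 135.1600; S(2,1) = 107.7900; S(2,2) = 85.9625
  k=3: S(3,0) = 151.3502; S(3,1) = 120.7017; S(3,2) = 96.2595; S(3,3) = 76.7669
  k=4: S(4,0) = 169.4797; S(4,1) = 135.1600; S(4,2) = 107.7900; S(4,3) = 85.9625; S(4,4) = 68.5550
Terminal payoffs V(N, i) = max(S_T - K, 0):
  V(4,0) = 74.979713; V(4,1) = 40.659973; V(4,2) = 13.290000; V(4,3) = 0.000000; V(4,4) = 0.000000
Backward induction: V(k, i) = exp(-r*dt) * [p * V(k+1, i) + (1-p) * V(k+1, i+1)].
  V(3,0) = exp(-r*dt) * [p*74.979713 + (1-p)*40.659973] = 58.248867
  V(3,1) = exp(-r*dt) * [p*40.659973 + (1-p)*13.290000] = 27.798940
  V(3,2) = exp(-r*dt) * [p*13.290000 + (1-p)*0.000000] = 7.207562
  V(3,3) = exp(-r*dt) * [p*0.000000 + (1-p)*0.000000] = 0.000000
  V(2,0) = exp(-r*dt) * [p*58.248867 + (1-p)*27.798940] = 43.612930
  V(2,1) = exp(-r*dt) * [p*27.798940 + (1-p)*7.207562] = 18.193410
  V(2,2) = exp(-r*dt) * [p*7.207562 + (1-p)*0.000000] = 3.908876
  V(1,0) = exp(-r*dt) * [p*43.612930 + (1-p)*18.193410] = 31.521105
  V(1,1) = exp(-r*dt) * [p*18.193410 + (1-p)*3.908876] = 11.557387
  V(0,0) = exp(-r*dt) * [p*31.521105 + (1-p)*11.557387] = 22.093318


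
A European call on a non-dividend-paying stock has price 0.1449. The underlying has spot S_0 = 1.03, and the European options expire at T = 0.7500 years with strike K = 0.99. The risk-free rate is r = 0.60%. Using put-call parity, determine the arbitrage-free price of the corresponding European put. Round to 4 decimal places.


Answer: Put price = 0.1005

Derivation:
Put-call parity: C - P = S_0 * exp(-qT) - K * exp(-rT).
S_0 * exp(-qT) = 1.0300 * 1.00000000 = 1.03000000
K * exp(-rT) = 0.9900 * 0.99551011 = 0.98555501
P = C - S*exp(-qT) + K*exp(-rT)
P = 0.1449 - 1.03000000 + 0.98555501 = 0.1005


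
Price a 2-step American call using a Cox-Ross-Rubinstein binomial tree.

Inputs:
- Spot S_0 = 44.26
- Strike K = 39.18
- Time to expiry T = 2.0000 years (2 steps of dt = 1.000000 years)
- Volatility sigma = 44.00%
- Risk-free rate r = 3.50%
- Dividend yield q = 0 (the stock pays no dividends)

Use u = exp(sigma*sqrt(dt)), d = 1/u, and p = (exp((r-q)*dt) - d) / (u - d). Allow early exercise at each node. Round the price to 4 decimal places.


Answer: Price = V(0,0) = 14.0156

Derivation:
dt = T/N = 1.000000
u = exp(sigma*sqrt(dt)) = 1.552707; d = 1/u = 0.644036
p = (exp((r-q)*dt) - d) / (u - d) = 0.430941
Discount per step: exp(-r*dt) = 0.965605
Stock lattice S(k, i) with i counting down-moves:
  k=0: S(0,0) = 44.2600
  k=1: S(1,0) = 68.7228; S(1,1) = 28.5051
  k=2: S(2,0) = 106.7064; S(2,1) = 44.2600; S(2,2) = 18.3583
Terminal payoffs V(N, i) = max(S_T - K, 0):
  V(2,0) = 67.526421; V(2,1) = 5.080000; V(2,2) = 0.000000
Backward induction: V(k, i) = exp(-r*dt) * [p * V(k+1, i) + (1-p) * V(k+1, i+1)]; then take max(V_cont, immediate exercise) for American.
  V(1,0) = exp(-r*dt) * [p*67.526421 + (1-p)*5.080000] = 30.890401; exercise = 29.542821; V(1,0) = max -> 30.890401
  V(1,1) = exp(-r*dt) * [p*5.080000 + (1-p)*0.000000] = 2.113883; exercise = 0.000000; V(1,1) = max -> 2.113883
  V(0,0) = exp(-r*dt) * [p*30.890401 + (1-p)*2.113883] = 14.015625; exercise = 5.080000; V(0,0) = max -> 14.015625


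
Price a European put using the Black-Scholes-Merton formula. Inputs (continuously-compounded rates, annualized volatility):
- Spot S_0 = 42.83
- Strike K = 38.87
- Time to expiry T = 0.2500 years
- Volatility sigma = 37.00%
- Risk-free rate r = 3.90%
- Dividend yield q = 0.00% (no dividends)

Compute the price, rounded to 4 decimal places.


Answer: Price = 1.3118

Derivation:
d1 = (ln(S/K) + (r - q + 0.5*sigma^2) * T) / (sigma * sqrt(T)) = 0.66961377
d2 = d1 - sigma * sqrt(T) = 0.48461377
exp(-rT) = 0.99029738; exp(-qT) = 1.00000000
P = K * exp(-rT) * N(-d2) - S_0 * exp(-qT) * N(-d1)
N(-d1) = 0.25155202; N(-d2) = 0.31397517
P = 38.8700 * 0.99029738 * 0.31397517 - 42.8300 * 1.00000000 * 0.25155202 = 1.3118


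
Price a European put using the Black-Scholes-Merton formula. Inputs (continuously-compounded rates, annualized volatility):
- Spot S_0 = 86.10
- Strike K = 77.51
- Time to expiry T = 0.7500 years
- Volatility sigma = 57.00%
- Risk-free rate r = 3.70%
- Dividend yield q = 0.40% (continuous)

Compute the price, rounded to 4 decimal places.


d1 = (ln(S/K) + (r - q + 0.5*sigma^2) * T) / (sigma * sqrt(T)) = 0.50987109
d2 = d1 - sigma * sqrt(T) = 0.01623661
exp(-rT) = 0.97263149; exp(-qT) = 0.99700450
P = K * exp(-rT) * N(-d2) - S_0 * exp(-qT) * N(-d1)
N(-d1) = 0.30507089; N(-d2) = 0.49352281
P = 77.5100 * 0.97263149 * 0.49352281 - 86.1000 * 0.99700450 * 0.30507089 = 11.0181

Answer: Price = 11.0181


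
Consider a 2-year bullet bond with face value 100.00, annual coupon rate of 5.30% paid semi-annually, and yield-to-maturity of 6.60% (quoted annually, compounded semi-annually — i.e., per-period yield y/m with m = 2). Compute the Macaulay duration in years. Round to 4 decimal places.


Coupon per period c = face * coupon_rate / m = 2.650000
Periods per year m = 2; per-period yield y/m = 0.033000
Number of cashflows N = 4
Cashflows (t years, CF_t, discount factor 1/(1+y/m)^(m*t), PV):
  t = 0.5000: CF_t = 2.650000, DF = 0.968054, PV = 2.565344
  t = 1.0000: CF_t = 2.650000, DF = 0.937129, PV = 2.483392
  t = 1.5000: CF_t = 2.650000, DF = 0.907192, PV = 2.404058
  t = 2.0000: CF_t = 102.650000, DF = 0.878211, PV = 90.148326
Price P = sum_t PV_t = 97.601119
Macaulay numerator sum_t t * PV_t:
  t * PV_t at t = 0.5000: 1.282672
  t * PV_t at t = 1.0000: 2.483392
  t * PV_t at t = 1.5000: 3.606087
  t * PV_t at t = 2.0000: 180.296652
Macaulay duration D = (sum_t t * PV_t) / P = 187.668803 / 97.601119 = 1.922814

Answer: Macaulay duration = 1.9228 years


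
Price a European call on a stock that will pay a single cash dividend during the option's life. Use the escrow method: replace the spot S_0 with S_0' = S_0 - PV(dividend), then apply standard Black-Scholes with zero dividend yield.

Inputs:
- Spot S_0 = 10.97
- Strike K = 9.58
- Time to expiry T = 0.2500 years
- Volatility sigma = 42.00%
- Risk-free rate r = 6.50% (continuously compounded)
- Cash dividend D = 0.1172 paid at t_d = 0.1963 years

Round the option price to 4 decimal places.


PV(D) = D * exp(-r * t_d) = 0.1172 * 0.98732156 = 0.11571409
S_0' = S_0 - PV(D) = 10.9700 - 0.11571409 = 10.85428591
d1 = (ln(S_0'/K) + (r + sigma^2/2)*T) / (sigma*sqrt(T)) = 0.77705917
d2 = d1 - sigma*sqrt(T) = 0.56705917
exp(-rT) = 0.98388132
N(d1) = 0.78143807; N(d2) = 0.71466301
C = S_0' * N(d1) - K * exp(-rT) * N(d2) = 10.85428591 * 0.78143807 - 9.5800 * 0.98388132 * 0.71466301 = 1.7458

Answer: Price = 1.7458


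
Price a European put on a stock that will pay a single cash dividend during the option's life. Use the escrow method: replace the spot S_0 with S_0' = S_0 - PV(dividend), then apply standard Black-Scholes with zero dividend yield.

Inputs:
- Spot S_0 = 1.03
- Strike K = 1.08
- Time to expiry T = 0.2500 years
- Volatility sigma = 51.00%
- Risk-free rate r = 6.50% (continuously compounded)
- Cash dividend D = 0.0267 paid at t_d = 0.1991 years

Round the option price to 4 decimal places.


Answer: Price = 0.1369

Derivation:
PV(D) = D * exp(-r * t_d) = 0.0267 * 0.98714188 = 0.02635669
S_0' = S_0 - PV(D) = 1.0300 - 0.02635669 = 1.00364331
d1 = (ln(S_0'/K) + (r + sigma^2/2)*T) / (sigma*sqrt(T)) = -0.09632098
d2 = d1 - sigma*sqrt(T) = -0.35132098
exp(-rT) = 0.98388132
N(-d1) = 0.53836718; N(-d2) = 0.63732622
P = K * exp(-rT) * N(-d2) - S_0' * N(-d1) = 1.0800 * 0.98388132 * 0.63732622 - 1.00364331 * 0.53836718 = 0.1369


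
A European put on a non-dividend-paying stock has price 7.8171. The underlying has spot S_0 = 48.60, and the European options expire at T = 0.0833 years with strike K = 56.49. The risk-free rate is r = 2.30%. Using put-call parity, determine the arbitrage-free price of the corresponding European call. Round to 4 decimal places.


Put-call parity: C - P = S_0 * exp(-qT) - K * exp(-rT).
S_0 * exp(-qT) = 48.6000 * 1.00000000 = 48.60000000
K * exp(-rT) = 56.4900 * 0.99808593 = 56.38187442
C = P + S*exp(-qT) - K*exp(-rT)
C = 7.8171 + 48.60000000 - 56.38187442 = 0.0352

Answer: Call price = 0.0352


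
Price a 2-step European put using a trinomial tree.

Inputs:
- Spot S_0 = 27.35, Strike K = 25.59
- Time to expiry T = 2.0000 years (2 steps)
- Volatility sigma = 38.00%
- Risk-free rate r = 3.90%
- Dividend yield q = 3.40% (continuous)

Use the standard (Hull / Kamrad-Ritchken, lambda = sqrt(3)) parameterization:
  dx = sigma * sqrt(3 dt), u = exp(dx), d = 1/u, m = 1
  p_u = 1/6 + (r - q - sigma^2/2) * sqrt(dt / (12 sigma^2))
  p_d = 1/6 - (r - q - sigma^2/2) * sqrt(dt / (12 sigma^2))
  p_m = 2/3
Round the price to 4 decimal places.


Answer: Price = V(0,0) = 3.8691

Derivation:
dt = T/N = 1.000000; dx = sigma*sqrt(3*dt) = 0.658179
u = exp(dx) = 1.931273; d = 1/u = 0.517793
p_u = 0.115617, p_m = 0.666667, p_d = 0.217717
Discount per step: exp(-r*dt) = 0.961751
Stock lattice S(k, j) with j the centered position index:
  k=0: S(0,+0) = 27.3500
  k=1: S(1,-1) = 14.1616; S(1,+0) = 27.3500; S(1,+1) = 52.8203
  k=2: S(2,-2) = 7.3328; S(2,-1) = 14.1616; S(2,+0) = 27.3500; S(2,+1) = 52.8203; S(2,+2) = 102.0104
Terminal payoffs V(N, j) = max(K - S_T, 0):
  V(2,-2) = 18.257196; V(2,-1) = 11.428355; V(2,+0) = 0.000000; V(2,+1) = 0.000000; V(2,+2) = 0.000000
Backward induction: V(k, j) = exp(-r*dt) * [p_u * V(k+1, j+1) + p_m * V(k+1, j) + p_d * V(k+1, j-1)]
  V(1,-1) = exp(-r*dt) * [p_u*0.000000 + p_m*11.428355 + p_d*18.257196] = 11.150344
  V(1,+0) = exp(-r*dt) * [p_u*0.000000 + p_m*0.000000 + p_d*11.428355] = 2.392973
  V(1,+1) = exp(-r*dt) * [p_u*0.000000 + p_m*0.000000 + p_d*0.000000] = 0.000000
  V(0,+0) = exp(-r*dt) * [p_u*0.000000 + p_m*2.392973 + p_d*11.150344] = 3.869056


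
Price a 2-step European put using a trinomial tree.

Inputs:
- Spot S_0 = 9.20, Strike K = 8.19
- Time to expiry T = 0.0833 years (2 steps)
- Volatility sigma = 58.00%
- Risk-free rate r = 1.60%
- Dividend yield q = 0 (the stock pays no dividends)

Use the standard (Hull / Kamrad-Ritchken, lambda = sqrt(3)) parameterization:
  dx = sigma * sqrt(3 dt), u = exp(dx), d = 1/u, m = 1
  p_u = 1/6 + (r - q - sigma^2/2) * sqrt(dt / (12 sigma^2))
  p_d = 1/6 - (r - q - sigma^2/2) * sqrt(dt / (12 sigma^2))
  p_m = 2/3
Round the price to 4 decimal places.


dt = T/N = 0.041650; dx = sigma*sqrt(3*dt) = 0.205020
u = exp(dx) = 1.227550; d = 1/u = 0.814631
p_u = 0.151207, p_m = 0.666667, p_d = 0.182126
Discount per step: exp(-r*dt) = 0.999334
Stock lattice S(k, j) with j the centered position index:
  k=0: S(0,+0) = 9.2000
  k=1: S(1,-1) = 7.4946; S(1,+0) = 9.2000; S(1,+1) = 11.2935
  k=2: S(2,-2) = 6.1053; S(2,-1) = 7.4946; S(2,+0) = 9.2000; S(2,+1) = 11.2935; S(2,+2) = 13.8633
Terminal payoffs V(N, j) = max(K - S_T, 0):
  V(2,-2) = 2.084661; V(2,-1) = 0.695394; V(2,+0) = 0.000000; V(2,+1) = 0.000000; V(2,+2) = 0.000000
Backward induction: V(k, j) = exp(-r*dt) * [p_u * V(k+1, j+1) + p_m * V(k+1, j) + p_d * V(k+1, j-1)]
  V(1,-1) = exp(-r*dt) * [p_u*0.000000 + p_m*0.695394 + p_d*2.084661] = 0.842706
  V(1,+0) = exp(-r*dt) * [p_u*0.000000 + p_m*0.000000 + p_d*0.695394] = 0.126565
  V(1,+1) = exp(-r*dt) * [p_u*0.000000 + p_m*0.000000 + p_d*0.000000] = 0.000000
  V(0,+0) = exp(-r*dt) * [p_u*0.000000 + p_m*0.126565 + p_d*0.842706] = 0.237698

Answer: Price = V(0,0) = 0.2377


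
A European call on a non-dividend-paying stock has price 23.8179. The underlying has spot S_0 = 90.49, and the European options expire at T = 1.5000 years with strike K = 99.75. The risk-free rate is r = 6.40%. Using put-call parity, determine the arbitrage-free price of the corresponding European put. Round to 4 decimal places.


Put-call parity: C - P = S_0 * exp(-qT) - K * exp(-rT).
S_0 * exp(-qT) = 90.4900 * 1.00000000 = 90.49000000
K * exp(-rT) = 99.7500 * 0.90846402 = 90.61928560
P = C - S*exp(-qT) + K*exp(-rT)
P = 23.8179 - 90.49000000 + 90.61928560 = 23.9472

Answer: Put price = 23.9472


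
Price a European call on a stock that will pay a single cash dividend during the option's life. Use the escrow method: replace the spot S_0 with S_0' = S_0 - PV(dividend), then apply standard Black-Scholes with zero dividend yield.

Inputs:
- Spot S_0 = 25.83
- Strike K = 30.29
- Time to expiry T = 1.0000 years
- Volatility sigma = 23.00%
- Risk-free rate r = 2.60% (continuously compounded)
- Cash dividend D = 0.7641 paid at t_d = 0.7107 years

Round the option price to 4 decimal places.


Answer: Price = 0.8793

Derivation:
PV(D) = D * exp(-r * t_d) = 0.7641 * 0.98169148 = 0.75011046
S_0' = S_0 - PV(D) = 25.8300 - 0.75011046 = 25.07988954
d1 = (ln(S_0'/K) + (r + sigma^2/2)*T) / (sigma*sqrt(T)) = -0.59261441
d2 = d1 - sigma*sqrt(T) = -0.82261441
exp(-rT) = 0.97433509
N(d1) = 0.27671962; N(d2) = 0.20536365
C = S_0' * N(d1) - K * exp(-rT) * N(d2) = 25.07988954 * 0.27671962 - 30.2900 * 0.97433509 * 0.20536365 = 0.8793


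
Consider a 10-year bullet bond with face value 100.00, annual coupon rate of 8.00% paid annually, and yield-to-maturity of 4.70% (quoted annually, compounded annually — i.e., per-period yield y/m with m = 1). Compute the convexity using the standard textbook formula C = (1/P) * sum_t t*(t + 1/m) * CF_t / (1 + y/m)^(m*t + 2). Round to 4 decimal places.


Coupon per period c = face * coupon_rate / m = 8.000000
Periods per year m = 1; per-period yield y/m = 0.047000
Number of cashflows N = 10
Cashflows (t years, CF_t, discount factor 1/(1+y/m)^(m*t), PV):
  t = 1.0000: CF_t = 8.000000, DF = 0.955110, PV = 7.640879
  t = 2.0000: CF_t = 8.000000, DF = 0.912235, PV = 7.297878
  t = 3.0000: CF_t = 8.000000, DF = 0.871284, PV = 6.970275
  t = 4.0000: CF_t = 8.000000, DF = 0.832172, PV = 6.657379
  t = 5.0000: CF_t = 8.000000, DF = 0.794816, PV = 6.358528
  t = 6.0000: CF_t = 8.000000, DF = 0.759137, PV = 6.073093
  t = 7.0000: CF_t = 8.000000, DF = 0.725059, PV = 5.800470
  t = 8.0000: CF_t = 8.000000, DF = 0.692511, PV = 5.540086
  t = 9.0000: CF_t = 8.000000, DF = 0.661424, PV = 5.291391
  t = 10.0000: CF_t = 108.000000, DF = 0.631732, PV = 68.227104
Price P = sum_t PV_t = 125.857084
Convexity numerator sum_t t*(t + 1/m) * CF_t / (1+y/m)^(m*t + 2):
  t = 1.0000: term = 13.940551
  t = 2.0000: term = 39.944272
  t = 3.0000: term = 76.302334
  t = 4.0000: term = 121.461850
  t = 5.0000: term = 174.014112
  t = 6.0000: term = 232.683627
  t = 7.0000: term = 296.317894
  t = 8.0000: term = 363.877889
  t = 9.0000: term = 434.429189
  t = 10.0000: term = 6846.305278
Convexity = (1/P) * sum = 8599.276997 / 125.857084 = 68.325729

Answer: Convexity = 68.3257


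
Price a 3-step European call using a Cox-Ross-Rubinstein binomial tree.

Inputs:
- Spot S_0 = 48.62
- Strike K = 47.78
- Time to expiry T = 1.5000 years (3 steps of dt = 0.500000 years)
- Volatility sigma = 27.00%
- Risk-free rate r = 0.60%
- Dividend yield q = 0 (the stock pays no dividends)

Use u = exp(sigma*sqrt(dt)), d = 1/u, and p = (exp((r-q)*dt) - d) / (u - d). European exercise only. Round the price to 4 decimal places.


dt = T/N = 0.500000
u = exp(sigma*sqrt(dt)) = 1.210361; d = 1/u = 0.826200
p = (exp((r-q)*dt) - d) / (u - d) = 0.460236
Discount per step: exp(-r*dt) = 0.997004
Stock lattice S(k, i) with i counting down-moves:
  k=0: S(0,0) = 48.6200
  k=1: S(1,0) = 58.8478; S(1,1) = 40.1698
  k=2: S(2,0) = 71.2270; S(2,1) = 48.6200; S(2,2) = 33.1883
  k=3: S(3,0) = 86.2105; S(3,1) = 58.8478; S(3,2) = 40.1698; S(3,3) = 27.4202
Terminal payoffs V(N, i) = max(S_T - K, 0):
  V(3,0) = 38.430455; V(3,1) = 11.067762; V(3,2) = 0.000000; V(3,3) = 0.000000
Backward induction: V(k, i) = exp(-r*dt) * [p * V(k+1, i) + (1-p) * V(k+1, i+1)].
  V(2,0) = exp(-r*dt) * [p*38.430455 + (1-p)*11.067762] = 23.590173
  V(2,1) = exp(-r*dt) * [p*11.067762 + (1-p)*0.000000] = 5.078520
  V(2,2) = exp(-r*dt) * [p*0.000000 + (1-p)*0.000000] = 0.000000
  V(1,0) = exp(-r*dt) * [p*23.590173 + (1-p)*5.078520] = 13.557510
  V(1,1) = exp(-r*dt) * [p*5.078520 + (1-p)*0.000000] = 2.330315
  V(0,0) = exp(-r*dt) * [p*13.557510 + (1-p)*2.330315] = 7.475012

Answer: Price = V(0,0) = 7.4750


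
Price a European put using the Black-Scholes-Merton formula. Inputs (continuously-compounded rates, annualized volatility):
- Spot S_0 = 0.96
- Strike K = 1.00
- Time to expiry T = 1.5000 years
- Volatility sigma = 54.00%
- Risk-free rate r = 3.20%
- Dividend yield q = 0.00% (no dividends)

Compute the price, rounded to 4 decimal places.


d1 = (ln(S/K) + (r - q + 0.5*sigma^2) * T) / (sigma * sqrt(T)) = 0.34153448
d2 = d1 - sigma * sqrt(T) = -0.31982775
exp(-rT) = 0.95313379; exp(-qT) = 1.00000000
P = K * exp(-rT) * N(-d2) - S_0 * exp(-qT) * N(-d1)
N(-d1) = 0.36635063; N(-d2) = 0.62545055
P = 1.0000 * 0.95313379 * 0.62545055 - 0.9600 * 1.00000000 * 0.36635063 = 0.2444

Answer: Price = 0.2444


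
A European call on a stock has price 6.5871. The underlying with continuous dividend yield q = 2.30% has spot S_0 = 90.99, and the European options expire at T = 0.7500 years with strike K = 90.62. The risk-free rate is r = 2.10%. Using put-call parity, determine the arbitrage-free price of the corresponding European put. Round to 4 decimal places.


Put-call parity: C - P = S_0 * exp(-qT) - K * exp(-rT).
S_0 * exp(-qT) = 90.9900 * 0.98289793 = 89.43388260
K * exp(-rT) = 90.6200 * 0.98437338 = 89.20391594
P = C - S*exp(-qT) + K*exp(-rT)
P = 6.5871 - 89.43388260 + 89.20391594 = 6.3571

Answer: Put price = 6.3571


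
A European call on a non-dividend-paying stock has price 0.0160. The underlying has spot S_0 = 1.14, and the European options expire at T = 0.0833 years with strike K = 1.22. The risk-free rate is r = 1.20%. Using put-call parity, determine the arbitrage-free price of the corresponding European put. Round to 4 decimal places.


Put-call parity: C - P = S_0 * exp(-qT) - K * exp(-rT).
S_0 * exp(-qT) = 1.1400 * 1.00000000 = 1.14000000
K * exp(-rT) = 1.2200 * 0.99900090 = 1.21878110
P = C - S*exp(-qT) + K*exp(-rT)
P = 0.0160 - 1.14000000 + 1.21878110 = 0.0948

Answer: Put price = 0.0948


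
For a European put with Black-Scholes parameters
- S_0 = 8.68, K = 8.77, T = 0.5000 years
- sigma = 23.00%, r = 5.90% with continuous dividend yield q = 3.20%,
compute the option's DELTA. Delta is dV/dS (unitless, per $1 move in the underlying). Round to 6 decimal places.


Answer: Delta = -0.452517

Derivation:
d1 = 0.1008993557; d2 = -0.0617352040
phi(d1) = 0.3969166884; exp(-qT) = 0.9841273201; exp(-rT) = 0.9709308776
N(-d1) = 0.4598151773
Delta = -exp(-qT) * N(-d1) = -0.9841273201 * 0.4598151773 = -0.452517


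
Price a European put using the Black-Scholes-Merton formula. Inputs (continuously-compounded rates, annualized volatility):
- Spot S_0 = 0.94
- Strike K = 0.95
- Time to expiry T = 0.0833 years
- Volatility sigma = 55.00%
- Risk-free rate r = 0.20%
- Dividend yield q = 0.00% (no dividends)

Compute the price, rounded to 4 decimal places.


d1 = (ln(S/K) + (r - q + 0.5*sigma^2) * T) / (sigma * sqrt(T)) = 0.01375596
d2 = d1 - sigma * sqrt(T) = -0.14498360
exp(-rT) = 0.99983341; exp(-qT) = 1.00000000
P = K * exp(-rT) * N(-d2) - S_0 * exp(-qT) * N(-d1)
N(-d1) = 0.49451234; N(-d2) = 0.55763809
P = 0.9500 * 0.99983341 * 0.55763809 - 0.9400 * 1.00000000 * 0.49451234 = 0.0648

Answer: Price = 0.0648


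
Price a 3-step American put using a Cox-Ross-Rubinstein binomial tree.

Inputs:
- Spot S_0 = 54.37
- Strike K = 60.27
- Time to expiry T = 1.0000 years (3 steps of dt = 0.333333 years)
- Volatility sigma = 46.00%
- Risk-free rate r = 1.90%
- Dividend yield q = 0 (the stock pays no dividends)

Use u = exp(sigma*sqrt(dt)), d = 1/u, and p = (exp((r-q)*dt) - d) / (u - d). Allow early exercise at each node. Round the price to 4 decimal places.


dt = T/N = 0.333333
u = exp(sigma*sqrt(dt)) = 1.304189; d = 1/u = 0.766760
p = (exp((r-q)*dt) - d) / (u - d) = 0.445814
Discount per step: exp(-r*dt) = 0.993687
Stock lattice S(k, i) with i counting down-moves:
  k=0: S(0,0) = 54.3700
  k=1: S(1,0) = 70.9087; S(1,1) = 41.6888
  k=2: S(2,0) = 92.4784; S(2,1) = 54.3700; S(2,2) = 31.9653
  k=3: S(3,0) = 120.6092; S(3,1) = 70.9087; S(3,2) = 41.6888; S(3,3) = 24.5097
Terminal payoffs V(N, i) = max(K - S_T, 0):
  V(3,0) = 0.000000; V(3,1) = 0.000000; V(3,2) = 18.581246; V(3,3) = 35.760295
Backward induction: V(k, i) = exp(-r*dt) * [p * V(k+1, i) + (1-p) * V(k+1, i+1)]; then take max(V_cont, immediate exercise) for American.
  V(2,0) = exp(-r*dt) * [p*0.000000 + (1-p)*0.000000] = 0.000000; exercise = 0.000000; V(2,0) = max -> 0.000000
  V(2,1) = exp(-r*dt) * [p*0.000000 + (1-p)*18.581246] = 10.232452; exercise = 5.900000; V(2,1) = max -> 10.232452
  V(2,2) = exp(-r*dt) * [p*18.581246 + (1-p)*35.760295] = 27.924217; exercise = 28.304721; V(2,2) = max -> 28.304721
  V(1,0) = exp(-r*dt) * [p*0.000000 + (1-p)*10.232452] = 5.634879; exercise = 0.000000; V(1,0) = max -> 5.634879
  V(1,1) = exp(-r*dt) * [p*10.232452 + (1-p)*28.304721] = 20.120017; exercise = 18.581246; V(1,1) = max -> 20.120017
  V(0,0) = exp(-r*dt) * [p*5.634879 + (1-p)*20.120017] = 13.576083; exercise = 5.900000; V(0,0) = max -> 13.576083

Answer: Price = V(0,0) = 13.5761
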